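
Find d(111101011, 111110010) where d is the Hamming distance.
XOR = 000011001, count of 1s = 3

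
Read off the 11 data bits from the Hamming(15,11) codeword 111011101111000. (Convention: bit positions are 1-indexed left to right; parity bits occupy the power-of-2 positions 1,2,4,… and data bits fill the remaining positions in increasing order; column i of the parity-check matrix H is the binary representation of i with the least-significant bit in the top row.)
Parity bits occupy power-of-2 positions; data bits are at positions {3,5,6,7,9,10,11,12,13,14,15} (1-indexed).
Extract: c[3]=1 c[5]=1 c[6]=1 c[7]=1 c[9]=1 c[10]=1 c[11]=1 c[12]=1 c[13]=0 c[14]=0 c[15]=0
Data = 11111111000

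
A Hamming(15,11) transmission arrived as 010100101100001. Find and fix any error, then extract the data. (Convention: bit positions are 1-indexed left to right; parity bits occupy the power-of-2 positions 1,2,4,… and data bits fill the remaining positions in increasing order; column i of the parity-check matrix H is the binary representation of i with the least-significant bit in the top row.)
Syndrome s = H · r^T (mod 2), r = 010100101100001:
  s[0] = (101010101010101)·(010100101100001) mod 2 = 0+0+0+0+0+0+1+0+1+0+0+0+0+0+1 mod 2 = 1
  s[1] = (011001100110011)·(010100101100001) mod 2 = 0+1+0+0+0+0+1+0+0+1+0+0+0+0+1 mod 2 = 0
  s[2] = (000111100001111)·(010100101100001) mod 2 = 0+0+0+1+0+0+1+0+0+0+0+0+0+0+1 mod 2 = 1
  s[3] = (000000011111111)·(010100101100001) mod 2 = 0+0+0+0+0+0+0+0+1+1+0+0+0+0+1 mod 2 = 1
Syndrome = 1011
Column 13 of H equals this syndrome → error at bit 13 (1-indexed).
Flip bit 13: 010100101100001 → 010100101100101
Extract data bits at positions {3,5,6,7,9,10,11,12,13,14,15}: 00011100101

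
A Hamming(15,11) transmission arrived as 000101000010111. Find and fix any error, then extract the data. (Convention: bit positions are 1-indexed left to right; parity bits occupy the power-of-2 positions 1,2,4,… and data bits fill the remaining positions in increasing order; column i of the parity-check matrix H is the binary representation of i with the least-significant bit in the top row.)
Syndrome s = H · r^T (mod 2), r = 000101000010111:
  s[0] = (101010101010101)·(000101000010111) mod 2 = 0+0+0+0+0+0+0+0+0+0+1+0+1+0+1 mod 2 = 1
  s[1] = (011001100110011)·(000101000010111) mod 2 = 0+0+0+0+0+1+0+0+0+0+1+0+0+1+1 mod 2 = 0
  s[2] = (000111100001111)·(000101000010111) mod 2 = 0+0+0+1+0+1+0+0+0+0+0+0+1+1+1 mod 2 = 1
  s[3] = (000000011111111)·(000101000010111) mod 2 = 0+0+0+0+0+0+0+0+0+0+1+0+1+1+1 mod 2 = 0
Syndrome = 1010
Column 5 of H equals this syndrome → error at bit 5 (1-indexed).
Flip bit 5: 000101000010111 → 000111000010111
Extract data bits at positions {3,5,6,7,9,10,11,12,13,14,15}: 01100010111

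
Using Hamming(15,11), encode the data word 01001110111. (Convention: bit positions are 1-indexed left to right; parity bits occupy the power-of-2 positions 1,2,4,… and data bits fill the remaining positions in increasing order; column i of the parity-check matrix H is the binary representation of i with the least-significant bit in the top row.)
Codeword c = d · G (mod 2), d = 01001110111:
  c[0] = d·G[:,0] = (01001110111)·(11011010101) mod 2 = 0+1+0+0+1+0+1+0+1+0+1 mod 2 = 1
  c[1] = d·G[:,1] = (01001110111)·(10110110011) mod 2 = 0+0+0+0+0+1+1+0+0+1+1 mod 2 = 0
  c[2] = d·G[:,2] = (01001110111)·(10000000000) mod 2 = 0+0+0+0+0+0+0+0+0+0+0 mod 2 = 0
  c[3] = d·G[:,3] = (01001110111)·(01110001111) mod 2 = 0+1+0+0+0+0+0+0+1+1+1 mod 2 = 0
  c[4] = d·G[:,4] = (01001110111)·(01000000000) mod 2 = 0+1+0+0+0+0+0+0+0+0+0 mod 2 = 1
  c[5] = d·G[:,5] = (01001110111)·(00100000000) mod 2 = 0+0+0+0+0+0+0+0+0+0+0 mod 2 = 0
  c[6] = d·G[:,6] = (01001110111)·(00010000000) mod 2 = 0+0+0+0+0+0+0+0+0+0+0 mod 2 = 0
  c[7] = d·G[:,7] = (01001110111)·(00001111111) mod 2 = 0+0+0+0+1+1+1+0+1+1+1 mod 2 = 0
  c[8] = d·G[:,8] = (01001110111)·(00001000000) mod 2 = 0+0+0+0+1+0+0+0+0+0+0 mod 2 = 1
  c[9] = d·G[:,9] = (01001110111)·(00000100000) mod 2 = 0+0+0+0+0+1+0+0+0+0+0 mod 2 = 1
  c[10] = d·G[:,10] = (01001110111)·(00000010000) mod 2 = 0+0+0+0+0+0+1+0+0+0+0 mod 2 = 1
  c[11] = d·G[:,11] = (01001110111)·(00000001000) mod 2 = 0+0+0+0+0+0+0+0+0+0+0 mod 2 = 0
  c[12] = d·G[:,12] = (01001110111)·(00000000100) mod 2 = 0+0+0+0+0+0+0+0+1+0+0 mod 2 = 1
  c[13] = d·G[:,13] = (01001110111)·(00000000010) mod 2 = 0+0+0+0+0+0+0+0+0+1+0 mod 2 = 1
  c[14] = d·G[:,14] = (01001110111)·(00000000001) mod 2 = 0+0+0+0+0+0+0+0+0+0+1 mod 2 = 1
Codeword = 100010001110111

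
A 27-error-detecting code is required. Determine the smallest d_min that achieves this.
Detecting e errors requires d_min ≥ e + 1 = 27 + 1 = 28.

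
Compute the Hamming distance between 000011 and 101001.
XOR = 101010, count of 1s = 3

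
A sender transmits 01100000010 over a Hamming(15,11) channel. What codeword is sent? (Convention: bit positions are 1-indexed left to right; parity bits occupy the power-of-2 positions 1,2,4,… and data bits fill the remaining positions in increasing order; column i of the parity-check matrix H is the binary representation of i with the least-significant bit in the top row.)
Codeword c = d · G (mod 2), d = 01100000010:
  c[0] = d·G[:,0] = (01100000010)·(11011010101) mod 2 = 0+1+0+0+0+0+0+0+0+0+0 mod 2 = 1
  c[1] = d·G[:,1] = (01100000010)·(10110110011) mod 2 = 0+0+1+0+0+0+0+0+0+1+0 mod 2 = 0
  c[2] = d·G[:,2] = (01100000010)·(10000000000) mod 2 = 0+0+0+0+0+0+0+0+0+0+0 mod 2 = 0
  c[3] = d·G[:,3] = (01100000010)·(01110001111) mod 2 = 0+1+1+0+0+0+0+0+0+1+0 mod 2 = 1
  c[4] = d·G[:,4] = (01100000010)·(01000000000) mod 2 = 0+1+0+0+0+0+0+0+0+0+0 mod 2 = 1
  c[5] = d·G[:,5] = (01100000010)·(00100000000) mod 2 = 0+0+1+0+0+0+0+0+0+0+0 mod 2 = 1
  c[6] = d·G[:,6] = (01100000010)·(00010000000) mod 2 = 0+0+0+0+0+0+0+0+0+0+0 mod 2 = 0
  c[7] = d·G[:,7] = (01100000010)·(00001111111) mod 2 = 0+0+0+0+0+0+0+0+0+1+0 mod 2 = 1
  c[8] = d·G[:,8] = (01100000010)·(00001000000) mod 2 = 0+0+0+0+0+0+0+0+0+0+0 mod 2 = 0
  c[9] = d·G[:,9] = (01100000010)·(00000100000) mod 2 = 0+0+0+0+0+0+0+0+0+0+0 mod 2 = 0
  c[10] = d·G[:,10] = (01100000010)·(00000010000) mod 2 = 0+0+0+0+0+0+0+0+0+0+0 mod 2 = 0
  c[11] = d·G[:,11] = (01100000010)·(00000001000) mod 2 = 0+0+0+0+0+0+0+0+0+0+0 mod 2 = 0
  c[12] = d·G[:,12] = (01100000010)·(00000000100) mod 2 = 0+0+0+0+0+0+0+0+0+0+0 mod 2 = 0
  c[13] = d·G[:,13] = (01100000010)·(00000000010) mod 2 = 0+0+0+0+0+0+0+0+0+1+0 mod 2 = 1
  c[14] = d·G[:,14] = (01100000010)·(00000000001) mod 2 = 0+0+0+0+0+0+0+0+0+0+0 mod 2 = 0
Codeword = 100111010000010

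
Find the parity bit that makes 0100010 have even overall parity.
Sum of data bits: 0+1+0+0+0+1+0 = 2.
2 mod 2 = 0, so parity bit = 0.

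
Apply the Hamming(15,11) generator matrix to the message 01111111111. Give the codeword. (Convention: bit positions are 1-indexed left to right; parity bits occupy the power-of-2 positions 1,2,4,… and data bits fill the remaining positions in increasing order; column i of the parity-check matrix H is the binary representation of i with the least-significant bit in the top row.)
Codeword c = d · G (mod 2), d = 01111111111:
  c[0] = d·G[:,0] = (01111111111)·(11011010101) mod 2 = 0+1+0+1+1+0+1+0+1+0+1 mod 2 = 0
  c[1] = d·G[:,1] = (01111111111)·(10110110011) mod 2 = 0+0+1+1+0+1+1+0+0+1+1 mod 2 = 0
  c[2] = d·G[:,2] = (01111111111)·(10000000000) mod 2 = 0+0+0+0+0+0+0+0+0+0+0 mod 2 = 0
  c[3] = d·G[:,3] = (01111111111)·(01110001111) mod 2 = 0+1+1+1+0+0+0+1+1+1+1 mod 2 = 1
  c[4] = d·G[:,4] = (01111111111)·(01000000000) mod 2 = 0+1+0+0+0+0+0+0+0+0+0 mod 2 = 1
  c[5] = d·G[:,5] = (01111111111)·(00100000000) mod 2 = 0+0+1+0+0+0+0+0+0+0+0 mod 2 = 1
  c[6] = d·G[:,6] = (01111111111)·(00010000000) mod 2 = 0+0+0+1+0+0+0+0+0+0+0 mod 2 = 1
  c[7] = d·G[:,7] = (01111111111)·(00001111111) mod 2 = 0+0+0+0+1+1+1+1+1+1+1 mod 2 = 1
  c[8] = d·G[:,8] = (01111111111)·(00001000000) mod 2 = 0+0+0+0+1+0+0+0+0+0+0 mod 2 = 1
  c[9] = d·G[:,9] = (01111111111)·(00000100000) mod 2 = 0+0+0+0+0+1+0+0+0+0+0 mod 2 = 1
  c[10] = d·G[:,10] = (01111111111)·(00000010000) mod 2 = 0+0+0+0+0+0+1+0+0+0+0 mod 2 = 1
  c[11] = d·G[:,11] = (01111111111)·(00000001000) mod 2 = 0+0+0+0+0+0+0+1+0+0+0 mod 2 = 1
  c[12] = d·G[:,12] = (01111111111)·(00000000100) mod 2 = 0+0+0+0+0+0+0+0+1+0+0 mod 2 = 1
  c[13] = d·G[:,13] = (01111111111)·(00000000010) mod 2 = 0+0+0+0+0+0+0+0+0+1+0 mod 2 = 1
  c[14] = d·G[:,14] = (01111111111)·(00000000001) mod 2 = 0+0+0+0+0+0+0+0+0+0+1 mod 2 = 1
Codeword = 000111111111111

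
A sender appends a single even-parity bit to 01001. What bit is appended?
Sum of data bits: 0+1+0+0+1 = 2.
2 mod 2 = 0, so parity bit = 0.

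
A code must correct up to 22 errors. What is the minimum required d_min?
Correcting t errors requires d_min ≥ 2t + 1 = 2·22 + 1 = 45.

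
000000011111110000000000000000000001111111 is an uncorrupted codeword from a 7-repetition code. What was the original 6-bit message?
Split into 7-bit blocks: 0000000 1111111 0000000 0000000 0000000 1111111
Data = 010001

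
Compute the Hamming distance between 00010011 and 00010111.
XOR = 00000100, count of 1s = 1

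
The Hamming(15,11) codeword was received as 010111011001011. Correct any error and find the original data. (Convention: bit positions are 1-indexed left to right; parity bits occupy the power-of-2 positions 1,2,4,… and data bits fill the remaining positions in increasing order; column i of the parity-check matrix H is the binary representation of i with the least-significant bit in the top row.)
Syndrome s = H · r^T (mod 2), r = 010111011001011:
  s[0] = (101010101010101)·(010111011001011) mod 2 = 0+0+0+0+1+0+0+0+1+0+0+0+0+0+1 mod 2 = 1
  s[1] = (011001100110011)·(010111011001011) mod 2 = 0+1+0+0+0+1+0+0+0+0+0+0+0+1+1 mod 2 = 0
  s[2] = (000111100001111)·(010111011001011) mod 2 = 0+0+0+1+1+1+0+0+0+0+0+1+0+1+1 mod 2 = 0
  s[3] = (000000011111111)·(010111011001011) mod 2 = 0+0+0+0+0+0+0+1+1+0+0+1+0+1+1 mod 2 = 1
Syndrome = 1001
Column 9 of H equals this syndrome → error at bit 9 (1-indexed).
Flip bit 9: 010111011001011 → 010111010001011
Extract data bits at positions {3,5,6,7,9,10,11,12,13,14,15}: 01100001011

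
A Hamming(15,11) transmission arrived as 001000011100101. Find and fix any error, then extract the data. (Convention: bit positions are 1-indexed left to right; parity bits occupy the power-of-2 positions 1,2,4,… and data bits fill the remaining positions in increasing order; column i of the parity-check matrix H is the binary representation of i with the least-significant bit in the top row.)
Syndrome s = H · r^T (mod 2), r = 001000011100101:
  s[0] = (101010101010101)·(001000011100101) mod 2 = 0+0+1+0+0+0+0+0+1+0+0+0+1+0+1 mod 2 = 0
  s[1] = (011001100110011)·(001000011100101) mod 2 = 0+0+1+0+0+0+0+0+0+1+0+0+0+0+1 mod 2 = 1
  s[2] = (000111100001111)·(001000011100101) mod 2 = 0+0+0+0+0+0+0+0+0+0+0+0+1+0+1 mod 2 = 0
  s[3] = (000000011111111)·(001000011100101) mod 2 = 0+0+0+0+0+0+0+1+1+1+0+0+1+0+1 mod 2 = 1
Syndrome = 0101
Column 10 of H equals this syndrome → error at bit 10 (1-indexed).
Flip bit 10: 001000011100101 → 001000011000101
Extract data bits at positions {3,5,6,7,9,10,11,12,13,14,15}: 10001000101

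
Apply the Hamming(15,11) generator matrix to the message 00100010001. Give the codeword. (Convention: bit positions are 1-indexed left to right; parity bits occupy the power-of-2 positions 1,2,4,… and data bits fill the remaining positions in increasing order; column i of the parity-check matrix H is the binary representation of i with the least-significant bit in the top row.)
Codeword c = d · G (mod 2), d = 00100010001:
  c[0] = d·G[:,0] = (00100010001)·(11011010101) mod 2 = 0+0+0+0+0+0+1+0+0+0+1 mod 2 = 0
  c[1] = d·G[:,1] = (00100010001)·(10110110011) mod 2 = 0+0+1+0+0+0+1+0+0+0+1 mod 2 = 1
  c[2] = d·G[:,2] = (00100010001)·(10000000000) mod 2 = 0+0+0+0+0+0+0+0+0+0+0 mod 2 = 0
  c[3] = d·G[:,3] = (00100010001)·(01110001111) mod 2 = 0+0+1+0+0+0+0+0+0+0+1 mod 2 = 0
  c[4] = d·G[:,4] = (00100010001)·(01000000000) mod 2 = 0+0+0+0+0+0+0+0+0+0+0 mod 2 = 0
  c[5] = d·G[:,5] = (00100010001)·(00100000000) mod 2 = 0+0+1+0+0+0+0+0+0+0+0 mod 2 = 1
  c[6] = d·G[:,6] = (00100010001)·(00010000000) mod 2 = 0+0+0+0+0+0+0+0+0+0+0 mod 2 = 0
  c[7] = d·G[:,7] = (00100010001)·(00001111111) mod 2 = 0+0+0+0+0+0+1+0+0+0+1 mod 2 = 0
  c[8] = d·G[:,8] = (00100010001)·(00001000000) mod 2 = 0+0+0+0+0+0+0+0+0+0+0 mod 2 = 0
  c[9] = d·G[:,9] = (00100010001)·(00000100000) mod 2 = 0+0+0+0+0+0+0+0+0+0+0 mod 2 = 0
  c[10] = d·G[:,10] = (00100010001)·(00000010000) mod 2 = 0+0+0+0+0+0+1+0+0+0+0 mod 2 = 1
  c[11] = d·G[:,11] = (00100010001)·(00000001000) mod 2 = 0+0+0+0+0+0+0+0+0+0+0 mod 2 = 0
  c[12] = d·G[:,12] = (00100010001)·(00000000100) mod 2 = 0+0+0+0+0+0+0+0+0+0+0 mod 2 = 0
  c[13] = d·G[:,13] = (00100010001)·(00000000010) mod 2 = 0+0+0+0+0+0+0+0+0+0+0 mod 2 = 0
  c[14] = d·G[:,14] = (00100010001)·(00000000001) mod 2 = 0+0+0+0+0+0+0+0+0+0+1 mod 2 = 1
Codeword = 010001000010001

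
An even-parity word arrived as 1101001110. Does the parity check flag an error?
Sum of received bits: 1+1+0+1+0+0+1+1+1+0 = 6; 6 mod 2 = 0. Result is 0 → no error detected.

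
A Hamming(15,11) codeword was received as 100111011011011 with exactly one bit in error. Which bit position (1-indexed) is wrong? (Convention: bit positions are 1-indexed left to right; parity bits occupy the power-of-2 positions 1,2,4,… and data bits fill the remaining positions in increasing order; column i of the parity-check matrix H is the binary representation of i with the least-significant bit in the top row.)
Syndrome s = H · r^T (mod 2), r = 100111011011011:
  s[0] = (101010101010101)·(100111011011011) mod 2 = 1+0+0+0+1+0+0+0+1+0+1+0+0+0+1 mod 2 = 1
  s[1] = (011001100110011)·(100111011011011) mod 2 = 0+0+0+0+0+1+0+0+0+0+1+0+0+1+1 mod 2 = 0
  s[2] = (000111100001111)·(100111011011011) mod 2 = 0+0+0+1+1+1+0+0+0+0+0+1+0+1+1 mod 2 = 0
  s[3] = (000000011111111)·(100111011011011) mod 2 = 0+0+0+0+0+0+0+1+1+0+1+1+0+1+1 mod 2 = 0
Syndrome = 1000
Column i of H is the binary representation of i, so the syndrome is the binary index of the flipped bit.
Read s = 1000 with s[0] as LSB: 1·2^0 + 0·2^1 + 0·2^2 + 0·2^3 = 1.
Error is at bit position 1.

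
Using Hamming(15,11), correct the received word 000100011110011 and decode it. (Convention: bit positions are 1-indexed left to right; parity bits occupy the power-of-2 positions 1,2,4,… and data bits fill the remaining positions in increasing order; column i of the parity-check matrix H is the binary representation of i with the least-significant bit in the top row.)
Syndrome s = H · r^T (mod 2), r = 000100011110011:
  s[0] = (101010101010101)·(000100011110011) mod 2 = 0+0+0+0+0+0+0+0+1+0+1+0+0+0+1 mod 2 = 1
  s[1] = (011001100110011)·(000100011110011) mod 2 = 0+0+0+0+0+0+0+0+0+1+1+0+0+1+1 mod 2 = 0
  s[2] = (000111100001111)·(000100011110011) mod 2 = 0+0+0+1+0+0+0+0+0+0+0+0+0+1+1 mod 2 = 1
  s[3] = (000000011111111)·(000100011110011) mod 2 = 0+0+0+0+0+0+0+1+1+1+1+0+0+1+1 mod 2 = 0
Syndrome = 1010
Column 5 of H equals this syndrome → error at bit 5 (1-indexed).
Flip bit 5: 000100011110011 → 000110011110011
Extract data bits at positions {3,5,6,7,9,10,11,12,13,14,15}: 01001110011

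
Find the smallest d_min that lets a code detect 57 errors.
Detecting e errors requires d_min ≥ e + 1 = 57 + 1 = 58.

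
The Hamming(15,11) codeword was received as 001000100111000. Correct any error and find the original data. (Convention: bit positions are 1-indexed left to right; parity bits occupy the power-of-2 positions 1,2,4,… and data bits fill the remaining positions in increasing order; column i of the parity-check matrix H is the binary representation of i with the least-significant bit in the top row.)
Syndrome s = H · r^T (mod 2), r = 001000100111000:
  s[0] = (101010101010101)·(001000100111000) mod 2 = 0+0+1+0+0+0+1+0+0+0+1+0+0+0+0 mod 2 = 1
  s[1] = (011001100110011)·(001000100111000) mod 2 = 0+0+1+0+0+0+1+0+0+1+1+0+0+0+0 mod 2 = 0
  s[2] = (000111100001111)·(001000100111000) mod 2 = 0+0+0+0+0+0+1+0+0+0+0+1+0+0+0 mod 2 = 0
  s[3] = (000000011111111)·(001000100111000) mod 2 = 0+0+0+0+0+0+0+0+0+1+1+1+0+0+0 mod 2 = 1
Syndrome = 1001
Column 9 of H equals this syndrome → error at bit 9 (1-indexed).
Flip bit 9: 001000100111000 → 001000101111000
Extract data bits at positions {3,5,6,7,9,10,11,12,13,14,15}: 10011111000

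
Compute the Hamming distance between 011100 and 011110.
XOR = 000010, count of 1s = 1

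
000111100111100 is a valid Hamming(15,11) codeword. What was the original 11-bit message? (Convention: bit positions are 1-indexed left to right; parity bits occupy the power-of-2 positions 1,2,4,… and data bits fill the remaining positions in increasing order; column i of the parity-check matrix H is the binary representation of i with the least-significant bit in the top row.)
Parity bits occupy power-of-2 positions; data bits are at positions {3,5,6,7,9,10,11,12,13,14,15} (1-indexed).
Extract: c[3]=0 c[5]=1 c[6]=1 c[7]=1 c[9]=0 c[10]=1 c[11]=1 c[12]=1 c[13]=1 c[14]=0 c[15]=0
Data = 01110111100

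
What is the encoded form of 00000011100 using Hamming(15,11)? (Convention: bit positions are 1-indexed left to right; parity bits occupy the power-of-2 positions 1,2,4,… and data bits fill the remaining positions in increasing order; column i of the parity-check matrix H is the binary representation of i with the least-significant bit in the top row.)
Codeword c = d · G (mod 2), d = 00000011100:
  c[0] = d·G[:,0] = (00000011100)·(11011010101) mod 2 = 0+0+0+0+0+0+1+0+1+0+0 mod 2 = 0
  c[1] = d·G[:,1] = (00000011100)·(10110110011) mod 2 = 0+0+0+0+0+0+1+0+0+0+0 mod 2 = 1
  c[2] = d·G[:,2] = (00000011100)·(10000000000) mod 2 = 0+0+0+0+0+0+0+0+0+0+0 mod 2 = 0
  c[3] = d·G[:,3] = (00000011100)·(01110001111) mod 2 = 0+0+0+0+0+0+0+1+1+0+0 mod 2 = 0
  c[4] = d·G[:,4] = (00000011100)·(01000000000) mod 2 = 0+0+0+0+0+0+0+0+0+0+0 mod 2 = 0
  c[5] = d·G[:,5] = (00000011100)·(00100000000) mod 2 = 0+0+0+0+0+0+0+0+0+0+0 mod 2 = 0
  c[6] = d·G[:,6] = (00000011100)·(00010000000) mod 2 = 0+0+0+0+0+0+0+0+0+0+0 mod 2 = 0
  c[7] = d·G[:,7] = (00000011100)·(00001111111) mod 2 = 0+0+0+0+0+0+1+1+1+0+0 mod 2 = 1
  c[8] = d·G[:,8] = (00000011100)·(00001000000) mod 2 = 0+0+0+0+0+0+0+0+0+0+0 mod 2 = 0
  c[9] = d·G[:,9] = (00000011100)·(00000100000) mod 2 = 0+0+0+0+0+0+0+0+0+0+0 mod 2 = 0
  c[10] = d·G[:,10] = (00000011100)·(00000010000) mod 2 = 0+0+0+0+0+0+1+0+0+0+0 mod 2 = 1
  c[11] = d·G[:,11] = (00000011100)·(00000001000) mod 2 = 0+0+0+0+0+0+0+1+0+0+0 mod 2 = 1
  c[12] = d·G[:,12] = (00000011100)·(00000000100) mod 2 = 0+0+0+0+0+0+0+0+1+0+0 mod 2 = 1
  c[13] = d·G[:,13] = (00000011100)·(00000000010) mod 2 = 0+0+0+0+0+0+0+0+0+0+0 mod 2 = 0
  c[14] = d·G[:,14] = (00000011100)·(00000000001) mod 2 = 0+0+0+0+0+0+0+0+0+0+0 mod 2 = 0
Codeword = 010000010011100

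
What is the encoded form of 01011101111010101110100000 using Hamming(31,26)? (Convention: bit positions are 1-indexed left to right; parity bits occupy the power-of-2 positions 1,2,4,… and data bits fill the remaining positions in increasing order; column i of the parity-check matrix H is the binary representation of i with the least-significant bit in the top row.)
Codeword c = d · G (mod 2), d = 01011101111010101110100000:
  c[0] = d·G[:,0] = (01011101111010101110100000)·(11011010101101010101010101) mod 2 = 0+1+0+1+1+0+0+0+1+0+1+0+0+0+0+0+0+1+0+0+0+0+0+0+0+0 mod 2 = 0
  c[1] = d·G[:,1] = (01011101111010101110100000)·(10110110011011001100110011) mod 2 = 0+0+0+1+0+1+0+0+0+1+1+0+1+0+0+0+1+1+0+0+1+0+0+0+0+0 mod 2 = 0
  c[2] = d·G[:,2] = (01011101111010101110100000)·(10000000000000000000000000) mod 2 = 0+0+0+0+0+0+0+0+0+0+0+0+0+0+0+0+0+0+0+0+0+0+0+0+0+0 mod 2 = 0
  c[3] = d·G[:,3] = (01011101111010101110100000)·(01110001111000111100001111) mod 2 = 0+1+0+1+0+0+0+1+1+1+1+0+0+0+1+0+1+1+0+0+0+0+0+0+0+0 mod 2 = 1
  c[4] = d·G[:,4] = (01011101111010101110100000)·(01000000000000000000000000) mod 2 = 0+1+0+0+0+0+0+0+0+0+0+0+0+0+0+0+0+0+0+0+0+0+0+0+0+0 mod 2 = 1
  c[5] = d·G[:,5] = (01011101111010101110100000)·(00100000000000000000000000) mod 2 = 0+0+0+0+0+0+0+0+0+0+0+0+0+0+0+0+0+0+0+0+0+0+0+0+0+0 mod 2 = 0
  c[6] = d·G[:,6] = (01011101111010101110100000)·(00010000000000000000000000) mod 2 = 0+0+0+1+0+0+0+0+0+0+0+0+0+0+0+0+0+0+0+0+0+0+0+0+0+0 mod 2 = 1
  c[7] = d·G[:,7] = (01011101111010101110100000)·(00001111111000000011111111) mod 2 = 0+0+0+0+1+1+0+1+1+1+1+0+0+0+0+0+0+0+1+0+1+0+0+0+0+0 mod 2 = 0
  c[8] = d·G[:,8] = (01011101111010101110100000)·(00001000000000000000000000) mod 2 = 0+0+0+0+1+0+0+0+0+0+0+0+0+0+0+0+0+0+0+0+0+0+0+0+0+0 mod 2 = 1
  c[9] = d·G[:,9] = (01011101111010101110100000)·(00000100000000000000000000) mod 2 = 0+0+0+0+0+1+0+0+0+0+0+0+0+0+0+0+0+0+0+0+0+0+0+0+0+0 mod 2 = 1
  c[10] = d·G[:,10] = (01011101111010101110100000)·(00000010000000000000000000) mod 2 = 0+0+0+0+0+0+0+0+0+0+0+0+0+0+0+0+0+0+0+0+0+0+0+0+0+0 mod 2 = 0
  c[11] = d·G[:,11] = (01011101111010101110100000)·(00000001000000000000000000) mod 2 = 0+0+0+0+0+0+0+1+0+0+0+0+0+0+0+0+0+0+0+0+0+0+0+0+0+0 mod 2 = 1
  c[12] = d·G[:,12] = (01011101111010101110100000)·(00000000100000000000000000) mod 2 = 0+0+0+0+0+0+0+0+1+0+0+0+0+0+0+0+0+0+0+0+0+0+0+0+0+0 mod 2 = 1
  c[13] = d·G[:,13] = (01011101111010101110100000)·(00000000010000000000000000) mod 2 = 0+0+0+0+0+0+0+0+0+1+0+0+0+0+0+0+0+0+0+0+0+0+0+0+0+0 mod 2 = 1
  c[14] = d·G[:,14] = (01011101111010101110100000)·(00000000001000000000000000) mod 2 = 0+0+0+0+0+0+0+0+0+0+1+0+0+0+0+0+0+0+0+0+0+0+0+0+0+0 mod 2 = 1
  c[15] = d·G[:,15] = (01011101111010101110100000)·(00000000000111111111111111) mod 2 = 0+0+0+0+0+0+0+0+0+0+0+0+1+0+1+0+1+1+1+0+1+0+0+0+0+0 mod 2 = 0
  c[16] = d·G[:,16] = (01011101111010101110100000)·(00000000000100000000000000) mod 2 = 0+0+0+0+0+0+0+0+0+0+0+0+0+0+0+0+0+0+0+0+0+0+0+0+0+0 mod 2 = 0
  c[17] = d·G[:,17] = (01011101111010101110100000)·(00000000000010000000000000) mod 2 = 0+0+0+0+0+0+0+0+0+0+0+0+1+0+0+0+0+0+0+0+0+0+0+0+0+0 mod 2 = 1
  c[18] = d·G[:,18] = (01011101111010101110100000)·(00000000000001000000000000) mod 2 = 0+0+0+0+0+0+0+0+0+0+0+0+0+0+0+0+0+0+0+0+0+0+0+0+0+0 mod 2 = 0
  c[19] = d·G[:,19] = (01011101111010101110100000)·(00000000000000100000000000) mod 2 = 0+0+0+0+0+0+0+0+0+0+0+0+0+0+1+0+0+0+0+0+0+0+0+0+0+0 mod 2 = 1
  c[20] = d·G[:,20] = (01011101111010101110100000)·(00000000000000010000000000) mod 2 = 0+0+0+0+0+0+0+0+0+0+0+0+0+0+0+0+0+0+0+0+0+0+0+0+0+0 mod 2 = 0
  c[21] = d·G[:,21] = (01011101111010101110100000)·(00000000000000001000000000) mod 2 = 0+0+0+0+0+0+0+0+0+0+0+0+0+0+0+0+1+0+0+0+0+0+0+0+0+0 mod 2 = 1
  c[22] = d·G[:,22] = (01011101111010101110100000)·(00000000000000000100000000) mod 2 = 0+0+0+0+0+0+0+0+0+0+0+0+0+0+0+0+0+1+0+0+0+0+0+0+0+0 mod 2 = 1
  c[23] = d·G[:,23] = (01011101111010101110100000)·(00000000000000000010000000) mod 2 = 0+0+0+0+0+0+0+0+0+0+0+0+0+0+0+0+0+0+1+0+0+0+0+0+0+0 mod 2 = 1
  c[24] = d·G[:,24] = (01011101111010101110100000)·(00000000000000000001000000) mod 2 = 0+0+0+0+0+0+0+0+0+0+0+0+0+0+0+0+0+0+0+0+0+0+0+0+0+0 mod 2 = 0
  c[25] = d·G[:,25] = (01011101111010101110100000)·(00000000000000000000100000) mod 2 = 0+0+0+0+0+0+0+0+0+0+0+0+0+0+0+0+0+0+0+0+1+0+0+0+0+0 mod 2 = 1
  c[26] = d·G[:,26] = (01011101111010101110100000)·(00000000000000000000010000) mod 2 = 0+0+0+0+0+0+0+0+0+0+0+0+0+0+0+0+0+0+0+0+0+0+0+0+0+0 mod 2 = 0
  c[27] = d·G[:,27] = (01011101111010101110100000)·(00000000000000000000001000) mod 2 = 0+0+0+0+0+0+0+0+0+0+0+0+0+0+0+0+0+0+0+0+0+0+0+0+0+0 mod 2 = 0
  c[28] = d·G[:,28] = (01011101111010101110100000)·(00000000000000000000000100) mod 2 = 0+0+0+0+0+0+0+0+0+0+0+0+0+0+0+0+0+0+0+0+0+0+0+0+0+0 mod 2 = 0
  c[29] = d·G[:,29] = (01011101111010101110100000)·(00000000000000000000000010) mod 2 = 0+0+0+0+0+0+0+0+0+0+0+0+0+0+0+0+0+0+0+0+0+0+0+0+0+0 mod 2 = 0
  c[30] = d·G[:,30] = (01011101111010101110100000)·(00000000000000000000000001) mod 2 = 0+0+0+0+0+0+0+0+0+0+0+0+0+0+0+0+0+0+0+0+0+0+0+0+0+0 mod 2 = 0
Codeword = 0001101011011110010101110100000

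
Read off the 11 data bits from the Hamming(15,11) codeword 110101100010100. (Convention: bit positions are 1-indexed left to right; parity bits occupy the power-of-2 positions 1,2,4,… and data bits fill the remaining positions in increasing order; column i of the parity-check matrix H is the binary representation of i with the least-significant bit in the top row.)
Parity bits occupy power-of-2 positions; data bits are at positions {3,5,6,7,9,10,11,12,13,14,15} (1-indexed).
Extract: c[3]=0 c[5]=0 c[6]=1 c[7]=1 c[9]=0 c[10]=0 c[11]=1 c[12]=0 c[13]=1 c[14]=0 c[15]=0
Data = 00110010100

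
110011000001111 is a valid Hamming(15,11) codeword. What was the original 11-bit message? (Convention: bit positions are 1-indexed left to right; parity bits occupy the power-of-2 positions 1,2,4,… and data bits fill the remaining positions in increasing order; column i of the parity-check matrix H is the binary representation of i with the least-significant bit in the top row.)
Parity bits occupy power-of-2 positions; data bits are at positions {3,5,6,7,9,10,11,12,13,14,15} (1-indexed).
Extract: c[3]=0 c[5]=1 c[6]=1 c[7]=0 c[9]=0 c[10]=0 c[11]=0 c[12]=1 c[13]=1 c[14]=1 c[15]=1
Data = 01100001111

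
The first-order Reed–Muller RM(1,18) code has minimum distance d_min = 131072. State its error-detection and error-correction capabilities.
Detection only: up to d_min − 1 = 131071 errors.
Correction: up to ⌊(d_min − 1)/2⌋ = ⌊131071/2⌋ = 65535 errors.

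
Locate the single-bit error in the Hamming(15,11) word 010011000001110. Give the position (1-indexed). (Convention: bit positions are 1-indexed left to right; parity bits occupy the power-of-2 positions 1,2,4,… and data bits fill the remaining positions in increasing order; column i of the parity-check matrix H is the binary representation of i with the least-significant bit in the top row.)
Syndrome s = H · r^T (mod 2), r = 010011000001110:
  s[0] = (101010101010101)·(010011000001110) mod 2 = 0+0+0+0+1+0+0+0+0+0+0+0+1+0+0 mod 2 = 0
  s[1] = (011001100110011)·(010011000001110) mod 2 = 0+1+0+0+0+1+0+0+0+0+0+0+0+1+0 mod 2 = 1
  s[2] = (000111100001111)·(010011000001110) mod 2 = 0+0+0+0+1+1+0+0+0+0+0+1+1+1+0 mod 2 = 1
  s[3] = (000000011111111)·(010011000001110) mod 2 = 0+0+0+0+0+0+0+0+0+0+0+1+1+1+0 mod 2 = 1
Syndrome = 0111
Column i of H is the binary representation of i, so the syndrome is the binary index of the flipped bit.
Read s = 0111 with s[0] as LSB: 0·2^0 + 1·2^1 + 1·2^2 + 1·2^3 = 14.
Error is at bit position 14.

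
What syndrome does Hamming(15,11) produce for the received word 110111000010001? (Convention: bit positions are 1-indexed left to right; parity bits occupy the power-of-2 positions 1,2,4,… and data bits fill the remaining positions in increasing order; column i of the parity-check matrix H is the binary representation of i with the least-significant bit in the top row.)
Syndrome s = H · r^T (mod 2), r = 110111000010001:
  s[0] = (101010101010101)·(110111000010001) mod 2 = 1+0+0+0+1+0+0+0+0+0+1+0+0+0+1 mod 2 = 0
  s[1] = (011001100110011)·(110111000010001) mod 2 = 0+1+0+0+0+1+0+0+0+0+1+0+0+0+1 mod 2 = 0
  s[2] = (000111100001111)·(110111000010001) mod 2 = 0+0+0+1+1+1+0+0+0+0+0+0+0+0+1 mod 2 = 0
  s[3] = (000000011111111)·(110111000010001) mod 2 = 0+0+0+0+0+0+0+0+0+0+1+0+0+0+1 mod 2 = 0
Syndrome = 0000
s = 0: no error detected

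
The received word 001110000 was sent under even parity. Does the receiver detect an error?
Sum of received bits: 0+0+1+1+1+0+0+0+0 = 3; 3 mod 2 = 1. Result is 1 ≠ 0 → error detected.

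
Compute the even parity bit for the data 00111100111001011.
Sum of data bits: 0+0+1+1+1+1+0+0+1+1+1+0+0+1+0+1+1 = 10.
10 mod 2 = 0, so parity bit = 0.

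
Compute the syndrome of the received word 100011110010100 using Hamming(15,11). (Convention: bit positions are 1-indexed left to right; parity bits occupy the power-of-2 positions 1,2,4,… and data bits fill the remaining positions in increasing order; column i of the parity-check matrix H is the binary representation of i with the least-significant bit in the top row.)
Syndrome s = H · r^T (mod 2), r = 100011110010100:
  s[0] = (101010101010101)·(100011110010100) mod 2 = 1+0+0+0+1+0+1+0+0+0+1+0+1+0+0 mod 2 = 1
  s[1] = (011001100110011)·(100011110010100) mod 2 = 0+0+0+0+0+1+1+0+0+0+1+0+0+0+0 mod 2 = 1
  s[2] = (000111100001111)·(100011110010100) mod 2 = 0+0+0+0+1+1+1+0+0+0+0+0+1+0+0 mod 2 = 0
  s[3] = (000000011111111)·(100011110010100) mod 2 = 0+0+0+0+0+0+0+1+0+0+1+0+1+0+0 mod 2 = 1
Syndrome = 1101
Non-zero syndrome: error at position 11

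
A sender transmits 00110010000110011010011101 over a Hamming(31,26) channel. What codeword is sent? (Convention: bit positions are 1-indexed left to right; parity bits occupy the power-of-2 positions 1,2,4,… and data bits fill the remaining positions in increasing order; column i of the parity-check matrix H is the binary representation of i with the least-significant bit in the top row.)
Codeword c = d · G (mod 2), d = 00110010000110011010011101:
  c[0] = d·G[:,0] = (00110010000110011010011101)·(11011010101101010101010101) mod 2 = 0+0+0+1+0+0+1+0+0+0+0+1+0+0+0+1+0+0+0+0+0+1+0+1+0+1 mod 2 = 1
  c[1] = d·G[:,1] = (00110010000110011010011101)·(10110110011011001100110011) mod 2 = 0+0+1+1+0+0+1+0+0+0+0+0+1+0+0+0+1+0+0+0+0+1+0+0+0+1 mod 2 = 1
  c[2] = d·G[:,2] = (00110010000110011010011101)·(10000000000000000000000000) mod 2 = 0+0+0+0+0+0+0+0+0+0+0+0+0+0+0+0+0+0+0+0+0+0+0+0+0+0 mod 2 = 0
  c[3] = d·G[:,3] = (00110010000110011010011101)·(01110001111000111100001111) mod 2 = 0+0+1+1+0+0+0+0+0+0+0+0+0+0+0+1+1+0+0+0+0+0+1+1+0+1 mod 2 = 1
  c[4] = d·G[:,4] = (00110010000110011010011101)·(01000000000000000000000000) mod 2 = 0+0+0+0+0+0+0+0+0+0+0+0+0+0+0+0+0+0+0+0+0+0+0+0+0+0 mod 2 = 0
  c[5] = d·G[:,5] = (00110010000110011010011101)·(00100000000000000000000000) mod 2 = 0+0+1+0+0+0+0+0+0+0+0+0+0+0+0+0+0+0+0+0+0+0+0+0+0+0 mod 2 = 1
  c[6] = d·G[:,6] = (00110010000110011010011101)·(00010000000000000000000000) mod 2 = 0+0+0+1+0+0+0+0+0+0+0+0+0+0+0+0+0+0+0+0+0+0+0+0+0+0 mod 2 = 1
  c[7] = d·G[:,7] = (00110010000110011010011101)·(00001111111000000011111111) mod 2 = 0+0+0+0+0+0+1+0+0+0+0+0+0+0+0+0+0+0+1+0+0+1+1+1+0+1 mod 2 = 0
  c[8] = d·G[:,8] = (00110010000110011010011101)·(00001000000000000000000000) mod 2 = 0+0+0+0+0+0+0+0+0+0+0+0+0+0+0+0+0+0+0+0+0+0+0+0+0+0 mod 2 = 0
  c[9] = d·G[:,9] = (00110010000110011010011101)·(00000100000000000000000000) mod 2 = 0+0+0+0+0+0+0+0+0+0+0+0+0+0+0+0+0+0+0+0+0+0+0+0+0+0 mod 2 = 0
  c[10] = d·G[:,10] = (00110010000110011010011101)·(00000010000000000000000000) mod 2 = 0+0+0+0+0+0+1+0+0+0+0+0+0+0+0+0+0+0+0+0+0+0+0+0+0+0 mod 2 = 1
  c[11] = d·G[:,11] = (00110010000110011010011101)·(00000001000000000000000000) mod 2 = 0+0+0+0+0+0+0+0+0+0+0+0+0+0+0+0+0+0+0+0+0+0+0+0+0+0 mod 2 = 0
  c[12] = d·G[:,12] = (00110010000110011010011101)·(00000000100000000000000000) mod 2 = 0+0+0+0+0+0+0+0+0+0+0+0+0+0+0+0+0+0+0+0+0+0+0+0+0+0 mod 2 = 0
  c[13] = d·G[:,13] = (00110010000110011010011101)·(00000000010000000000000000) mod 2 = 0+0+0+0+0+0+0+0+0+0+0+0+0+0+0+0+0+0+0+0+0+0+0+0+0+0 mod 2 = 0
  c[14] = d·G[:,14] = (00110010000110011010011101)·(00000000001000000000000000) mod 2 = 0+0+0+0+0+0+0+0+0+0+0+0+0+0+0+0+0+0+0+0+0+0+0+0+0+0 mod 2 = 0
  c[15] = d·G[:,15] = (00110010000110011010011101)·(00000000000111111111111111) mod 2 = 0+0+0+0+0+0+0+0+0+0+0+1+1+0+0+1+1+0+1+0+0+1+1+1+0+1 mod 2 = 1
  c[16] = d·G[:,16] = (00110010000110011010011101)·(00000000000100000000000000) mod 2 = 0+0+0+0+0+0+0+0+0+0+0+1+0+0+0+0+0+0+0+0+0+0+0+0+0+0 mod 2 = 1
  c[17] = d·G[:,17] = (00110010000110011010011101)·(00000000000010000000000000) mod 2 = 0+0+0+0+0+0+0+0+0+0+0+0+1+0+0+0+0+0+0+0+0+0+0+0+0+0 mod 2 = 1
  c[18] = d·G[:,18] = (00110010000110011010011101)·(00000000000001000000000000) mod 2 = 0+0+0+0+0+0+0+0+0+0+0+0+0+0+0+0+0+0+0+0+0+0+0+0+0+0 mod 2 = 0
  c[19] = d·G[:,19] = (00110010000110011010011101)·(00000000000000100000000000) mod 2 = 0+0+0+0+0+0+0+0+0+0+0+0+0+0+0+0+0+0+0+0+0+0+0+0+0+0 mod 2 = 0
  c[20] = d·G[:,20] = (00110010000110011010011101)·(00000000000000010000000000) mod 2 = 0+0+0+0+0+0+0+0+0+0+0+0+0+0+0+1+0+0+0+0+0+0+0+0+0+0 mod 2 = 1
  c[21] = d·G[:,21] = (00110010000110011010011101)·(00000000000000001000000000) mod 2 = 0+0+0+0+0+0+0+0+0+0+0+0+0+0+0+0+1+0+0+0+0+0+0+0+0+0 mod 2 = 1
  c[22] = d·G[:,22] = (00110010000110011010011101)·(00000000000000000100000000) mod 2 = 0+0+0+0+0+0+0+0+0+0+0+0+0+0+0+0+0+0+0+0+0+0+0+0+0+0 mod 2 = 0
  c[23] = d·G[:,23] = (00110010000110011010011101)·(00000000000000000010000000) mod 2 = 0+0+0+0+0+0+0+0+0+0+0+0+0+0+0+0+0+0+1+0+0+0+0+0+0+0 mod 2 = 1
  c[24] = d·G[:,24] = (00110010000110011010011101)·(00000000000000000001000000) mod 2 = 0+0+0+0+0+0+0+0+0+0+0+0+0+0+0+0+0+0+0+0+0+0+0+0+0+0 mod 2 = 0
  c[25] = d·G[:,25] = (00110010000110011010011101)·(00000000000000000000100000) mod 2 = 0+0+0+0+0+0+0+0+0+0+0+0+0+0+0+0+0+0+0+0+0+0+0+0+0+0 mod 2 = 0
  c[26] = d·G[:,26] = (00110010000110011010011101)·(00000000000000000000010000) mod 2 = 0+0+0+0+0+0+0+0+0+0+0+0+0+0+0+0+0+0+0+0+0+1+0+0+0+0 mod 2 = 1
  c[27] = d·G[:,27] = (00110010000110011010011101)·(00000000000000000000001000) mod 2 = 0+0+0+0+0+0+0+0+0+0+0+0+0+0+0+0+0+0+0+0+0+0+1+0+0+0 mod 2 = 1
  c[28] = d·G[:,28] = (00110010000110011010011101)·(00000000000000000000000100) mod 2 = 0+0+0+0+0+0+0+0+0+0+0+0+0+0+0+0+0+0+0+0+0+0+0+1+0+0 mod 2 = 1
  c[29] = d·G[:,29] = (00110010000110011010011101)·(00000000000000000000000010) mod 2 = 0+0+0+0+0+0+0+0+0+0+0+0+0+0+0+0+0+0+0+0+0+0+0+0+0+0 mod 2 = 0
  c[30] = d·G[:,30] = (00110010000110011010011101)·(00000000000000000000000001) mod 2 = 0+0+0+0+0+0+0+0+0+0+0+0+0+0+0+0+0+0+0+0+0+0+0+0+0+1 mod 2 = 1
Codeword = 1101011000100001110011010011101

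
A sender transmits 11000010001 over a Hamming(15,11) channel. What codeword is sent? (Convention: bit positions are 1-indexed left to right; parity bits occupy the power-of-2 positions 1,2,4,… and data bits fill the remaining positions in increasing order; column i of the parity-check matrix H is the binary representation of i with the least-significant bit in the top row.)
Codeword c = d · G (mod 2), d = 11000010001:
  c[0] = d·G[:,0] = (11000010001)·(11011010101) mod 2 = 1+1+0+0+0+0+1+0+0+0+1 mod 2 = 0
  c[1] = d·G[:,1] = (11000010001)·(10110110011) mod 2 = 1+0+0+0+0+0+1+0+0+0+1 mod 2 = 1
  c[2] = d·G[:,2] = (11000010001)·(10000000000) mod 2 = 1+0+0+0+0+0+0+0+0+0+0 mod 2 = 1
  c[3] = d·G[:,3] = (11000010001)·(01110001111) mod 2 = 0+1+0+0+0+0+0+0+0+0+1 mod 2 = 0
  c[4] = d·G[:,4] = (11000010001)·(01000000000) mod 2 = 0+1+0+0+0+0+0+0+0+0+0 mod 2 = 1
  c[5] = d·G[:,5] = (11000010001)·(00100000000) mod 2 = 0+0+0+0+0+0+0+0+0+0+0 mod 2 = 0
  c[6] = d·G[:,6] = (11000010001)·(00010000000) mod 2 = 0+0+0+0+0+0+0+0+0+0+0 mod 2 = 0
  c[7] = d·G[:,7] = (11000010001)·(00001111111) mod 2 = 0+0+0+0+0+0+1+0+0+0+1 mod 2 = 0
  c[8] = d·G[:,8] = (11000010001)·(00001000000) mod 2 = 0+0+0+0+0+0+0+0+0+0+0 mod 2 = 0
  c[9] = d·G[:,9] = (11000010001)·(00000100000) mod 2 = 0+0+0+0+0+0+0+0+0+0+0 mod 2 = 0
  c[10] = d·G[:,10] = (11000010001)·(00000010000) mod 2 = 0+0+0+0+0+0+1+0+0+0+0 mod 2 = 1
  c[11] = d·G[:,11] = (11000010001)·(00000001000) mod 2 = 0+0+0+0+0+0+0+0+0+0+0 mod 2 = 0
  c[12] = d·G[:,12] = (11000010001)·(00000000100) mod 2 = 0+0+0+0+0+0+0+0+0+0+0 mod 2 = 0
  c[13] = d·G[:,13] = (11000010001)·(00000000010) mod 2 = 0+0+0+0+0+0+0+0+0+0+0 mod 2 = 0
  c[14] = d·G[:,14] = (11000010001)·(00000000001) mod 2 = 0+0+0+0+0+0+0+0+0+0+1 mod 2 = 1
Codeword = 011010000010001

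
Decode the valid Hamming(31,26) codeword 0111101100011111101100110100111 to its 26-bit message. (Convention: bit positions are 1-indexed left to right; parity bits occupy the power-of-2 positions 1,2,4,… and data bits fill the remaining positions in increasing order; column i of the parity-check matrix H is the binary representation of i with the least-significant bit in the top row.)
Parity bits occupy power-of-2 positions; data bits are at positions {3,5,6,7,9,10,11,12,13,14,15,17,18,19,20,21,22,23,24,25,26,27,28,29,30,31} (1-indexed).
Extract: c[3]=1 c[5]=1 c[6]=0 c[7]=1 c[9]=0 c[10]=0 c[11]=0 c[12]=1 c[13]=1 c[14]=1 c[15]=1 c[17]=1 c[18]=0 c[19]=1 c[20]=1 c[21]=0 c[22]=0 c[23]=1 c[24]=1 c[25]=0 c[26]=1 c[27]=0 c[28]=0 c[29]=1 c[30]=1 c[31]=1
Data = 11010001111101100110100111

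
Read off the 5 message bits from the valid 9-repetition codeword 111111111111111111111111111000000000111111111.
Split into 9-bit blocks: 111111111 111111111 111111111 000000000 111111111
Data = 11101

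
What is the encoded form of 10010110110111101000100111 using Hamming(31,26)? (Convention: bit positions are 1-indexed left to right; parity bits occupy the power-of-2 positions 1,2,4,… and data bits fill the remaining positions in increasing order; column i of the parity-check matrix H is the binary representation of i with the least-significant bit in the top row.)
Codeword c = d · G (mod 2), d = 10010110110111101000100111:
  c[0] = d·G[:,0] = (10010110110111101000100111)·(11011010101101010101010101) mod 2 = 1+0+0+1+0+0+1+0+1+0+0+1+0+1+0+0+0+0+0+0+0+0+0+1+0+1 mod 2 = 0
  c[1] = d·G[:,1] = (10010110110111101000100111)·(10110110011011001100110011) mod 2 = 1+0+0+1+0+1+1+0+0+1+0+0+1+1+0+0+1+0+0+0+1+0+0+0+1+1 mod 2 = 1
  c[2] = d·G[:,2] = (10010110110111101000100111)·(10000000000000000000000000) mod 2 = 1+0+0+0+0+0+0+0+0+0+0+0+0+0+0+0+0+0+0+0+0+0+0+0+0+0 mod 2 = 1
  c[3] = d·G[:,3] = (10010110110111101000100111)·(01110001111000111100001111) mod 2 = 0+0+0+1+0+0+0+0+1+1+0+0+0+0+1+0+1+0+0+0+0+0+0+1+1+1 mod 2 = 0
  c[4] = d·G[:,4] = (10010110110111101000100111)·(01000000000000000000000000) mod 2 = 0+0+0+0+0+0+0+0+0+0+0+0+0+0+0+0+0+0+0+0+0+0+0+0+0+0 mod 2 = 0
  c[5] = d·G[:,5] = (10010110110111101000100111)·(00100000000000000000000000) mod 2 = 0+0+0+0+0+0+0+0+0+0+0+0+0+0+0+0+0+0+0+0+0+0+0+0+0+0 mod 2 = 0
  c[6] = d·G[:,6] = (10010110110111101000100111)·(00010000000000000000000000) mod 2 = 0+0+0+1+0+0+0+0+0+0+0+0+0+0+0+0+0+0+0+0+0+0+0+0+0+0 mod 2 = 1
  c[7] = d·G[:,7] = (10010110110111101000100111)·(00001111111000000011111111) mod 2 = 0+0+0+0+0+1+1+0+1+1+0+0+0+0+0+0+0+0+0+0+1+0+0+1+1+1 mod 2 = 0
  c[8] = d·G[:,8] = (10010110110111101000100111)·(00001000000000000000000000) mod 2 = 0+0+0+0+0+0+0+0+0+0+0+0+0+0+0+0+0+0+0+0+0+0+0+0+0+0 mod 2 = 0
  c[9] = d·G[:,9] = (10010110110111101000100111)·(00000100000000000000000000) mod 2 = 0+0+0+0+0+1+0+0+0+0+0+0+0+0+0+0+0+0+0+0+0+0+0+0+0+0 mod 2 = 1
  c[10] = d·G[:,10] = (10010110110111101000100111)·(00000010000000000000000000) mod 2 = 0+0+0+0+0+0+1+0+0+0+0+0+0+0+0+0+0+0+0+0+0+0+0+0+0+0 mod 2 = 1
  c[11] = d·G[:,11] = (10010110110111101000100111)·(00000001000000000000000000) mod 2 = 0+0+0+0+0+0+0+0+0+0+0+0+0+0+0+0+0+0+0+0+0+0+0+0+0+0 mod 2 = 0
  c[12] = d·G[:,12] = (10010110110111101000100111)·(00000000100000000000000000) mod 2 = 0+0+0+0+0+0+0+0+1+0+0+0+0+0+0+0+0+0+0+0+0+0+0+0+0+0 mod 2 = 1
  c[13] = d·G[:,13] = (10010110110111101000100111)·(00000000010000000000000000) mod 2 = 0+0+0+0+0+0+0+0+0+1+0+0+0+0+0+0+0+0+0+0+0+0+0+0+0+0 mod 2 = 1
  c[14] = d·G[:,14] = (10010110110111101000100111)·(00000000001000000000000000) mod 2 = 0+0+0+0+0+0+0+0+0+0+0+0+0+0+0+0+0+0+0+0+0+0+0+0+0+0 mod 2 = 0
  c[15] = d·G[:,15] = (10010110110111101000100111)·(00000000000111111111111111) mod 2 = 0+0+0+0+0+0+0+0+0+0+0+1+1+1+1+0+1+0+0+0+1+0+0+1+1+1 mod 2 = 1
  c[16] = d·G[:,16] = (10010110110111101000100111)·(00000000000100000000000000) mod 2 = 0+0+0+0+0+0+0+0+0+0+0+1+0+0+0+0+0+0+0+0+0+0+0+0+0+0 mod 2 = 1
  c[17] = d·G[:,17] = (10010110110111101000100111)·(00000000000010000000000000) mod 2 = 0+0+0+0+0+0+0+0+0+0+0+0+1+0+0+0+0+0+0+0+0+0+0+0+0+0 mod 2 = 1
  c[18] = d·G[:,18] = (10010110110111101000100111)·(00000000000001000000000000) mod 2 = 0+0+0+0+0+0+0+0+0+0+0+0+0+1+0+0+0+0+0+0+0+0+0+0+0+0 mod 2 = 1
  c[19] = d·G[:,19] = (10010110110111101000100111)·(00000000000000100000000000) mod 2 = 0+0+0+0+0+0+0+0+0+0+0+0+0+0+1+0+0+0+0+0+0+0+0+0+0+0 mod 2 = 1
  c[20] = d·G[:,20] = (10010110110111101000100111)·(00000000000000010000000000) mod 2 = 0+0+0+0+0+0+0+0+0+0+0+0+0+0+0+0+0+0+0+0+0+0+0+0+0+0 mod 2 = 0
  c[21] = d·G[:,21] = (10010110110111101000100111)·(00000000000000001000000000) mod 2 = 0+0+0+0+0+0+0+0+0+0+0+0+0+0+0+0+1+0+0+0+0+0+0+0+0+0 mod 2 = 1
  c[22] = d·G[:,22] = (10010110110111101000100111)·(00000000000000000100000000) mod 2 = 0+0+0+0+0+0+0+0+0+0+0+0+0+0+0+0+0+0+0+0+0+0+0+0+0+0 mod 2 = 0
  c[23] = d·G[:,23] = (10010110110111101000100111)·(00000000000000000010000000) mod 2 = 0+0+0+0+0+0+0+0+0+0+0+0+0+0+0+0+0+0+0+0+0+0+0+0+0+0 mod 2 = 0
  c[24] = d·G[:,24] = (10010110110111101000100111)·(00000000000000000001000000) mod 2 = 0+0+0+0+0+0+0+0+0+0+0+0+0+0+0+0+0+0+0+0+0+0+0+0+0+0 mod 2 = 0
  c[25] = d·G[:,25] = (10010110110111101000100111)·(00000000000000000000100000) mod 2 = 0+0+0+0+0+0+0+0+0+0+0+0+0+0+0+0+0+0+0+0+1+0+0+0+0+0 mod 2 = 1
  c[26] = d·G[:,26] = (10010110110111101000100111)·(00000000000000000000010000) mod 2 = 0+0+0+0+0+0+0+0+0+0+0+0+0+0+0+0+0+0+0+0+0+0+0+0+0+0 mod 2 = 0
  c[27] = d·G[:,27] = (10010110110111101000100111)·(00000000000000000000001000) mod 2 = 0+0+0+0+0+0+0+0+0+0+0+0+0+0+0+0+0+0+0+0+0+0+0+0+0+0 mod 2 = 0
  c[28] = d·G[:,28] = (10010110110111101000100111)·(00000000000000000000000100) mod 2 = 0+0+0+0+0+0+0+0+0+0+0+0+0+0+0+0+0+0+0+0+0+0+0+1+0+0 mod 2 = 1
  c[29] = d·G[:,29] = (10010110110111101000100111)·(00000000000000000000000010) mod 2 = 0+0+0+0+0+0+0+0+0+0+0+0+0+0+0+0+0+0+0+0+0+0+0+0+1+0 mod 2 = 1
  c[30] = d·G[:,30] = (10010110110111101000100111)·(00000000000000000000000001) mod 2 = 0+0+0+0+0+0+0+0+0+0+0+0+0+0+0+0+0+0+0+0+0+0+0+0+0+1 mod 2 = 1
Codeword = 0110001001101101111101000100111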